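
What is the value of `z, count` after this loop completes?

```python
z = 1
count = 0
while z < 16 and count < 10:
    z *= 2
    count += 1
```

Double until >= 16 or 10 iterations
`z, count` takes the values: (1, 0) → (2, 0) → (2, 1) → (4, 1) → (4, 2) → (8, 2) → (8, 3) → (16, 3) → (16, 4)

Answer: 16, 4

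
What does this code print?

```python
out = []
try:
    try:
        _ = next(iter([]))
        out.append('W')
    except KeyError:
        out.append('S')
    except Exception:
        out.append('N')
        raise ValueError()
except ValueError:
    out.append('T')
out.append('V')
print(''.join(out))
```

Execution trace: 'N' (inner except Exception) → 'T' (outer except ValueError) → 'V' (after the try/except). Output: NTV

Answer: NTV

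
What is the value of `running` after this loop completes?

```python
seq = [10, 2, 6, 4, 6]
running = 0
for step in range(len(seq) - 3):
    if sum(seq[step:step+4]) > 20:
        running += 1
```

Count windows with sum > 20
`running` takes the values: 0 → 1

Answer: 1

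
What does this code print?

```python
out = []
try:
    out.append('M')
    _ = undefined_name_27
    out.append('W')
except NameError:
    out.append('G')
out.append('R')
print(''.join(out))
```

Execution trace: 'M' (try body) → 'G' (except NameError) → 'R' (after the try/except). Output: MGR

Answer: MGR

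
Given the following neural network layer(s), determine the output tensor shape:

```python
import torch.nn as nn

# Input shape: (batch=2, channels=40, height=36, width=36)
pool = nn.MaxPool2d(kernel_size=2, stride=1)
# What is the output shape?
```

Input: (2, 40, 36, 36) -> Output: (2, 40, 35, 35)

Answer: (2, 40, 35, 35)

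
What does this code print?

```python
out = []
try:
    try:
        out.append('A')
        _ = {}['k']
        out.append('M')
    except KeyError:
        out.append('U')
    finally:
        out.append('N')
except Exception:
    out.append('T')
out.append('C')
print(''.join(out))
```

Execution trace: 'A' (inner try body) → 'U' (inner except KeyError) → 'N' (inner finally) → 'C' (after the try/except). Output: AUNC

Answer: AUNC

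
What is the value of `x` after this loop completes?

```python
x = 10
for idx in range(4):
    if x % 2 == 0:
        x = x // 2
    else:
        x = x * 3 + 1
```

Collatz-style transformation from 10
`x` takes the values: 10 → 5 → 16 → 8 → 4

Answer: 4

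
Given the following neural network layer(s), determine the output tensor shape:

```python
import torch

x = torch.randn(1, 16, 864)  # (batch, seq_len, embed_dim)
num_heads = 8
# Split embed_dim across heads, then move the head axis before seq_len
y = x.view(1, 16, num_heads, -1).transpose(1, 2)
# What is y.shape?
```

Input: (1, 16, 864) -> head_dim = 864 // 8 = 108; after view: (1, 16, 8, 108) -> after transpose(1, 2): (1, 8, 16, 108) -> Output: (1, 8, 16, 108)

Answer: (1, 8, 16, 108)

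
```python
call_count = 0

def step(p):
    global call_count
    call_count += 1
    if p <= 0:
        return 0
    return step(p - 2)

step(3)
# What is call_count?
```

Linear recursion stepping by 2: 3 calls from p=3 down to ≤0.

Answer: 3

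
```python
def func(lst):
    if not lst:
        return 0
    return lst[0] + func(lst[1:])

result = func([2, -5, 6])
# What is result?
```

2 + (-5) + 6 + 0 = 3

Answer: 3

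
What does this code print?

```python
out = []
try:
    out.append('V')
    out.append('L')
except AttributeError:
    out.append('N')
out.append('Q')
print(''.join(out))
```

Execution trace: 'V' (try body) → 'L' (try body, no exception) → 'Q' (after the try/except). Output: VLQ

Answer: VLQ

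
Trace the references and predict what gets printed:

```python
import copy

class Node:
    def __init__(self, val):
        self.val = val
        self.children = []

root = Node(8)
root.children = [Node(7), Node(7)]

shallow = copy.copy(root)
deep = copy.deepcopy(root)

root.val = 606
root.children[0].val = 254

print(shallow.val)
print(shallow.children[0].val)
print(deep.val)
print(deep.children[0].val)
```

Key concept: deep copy with custom objects.
Step by step:
`root = Node(8)` → root = Node(val=8, children=[])
`root.children = [Node(7), Node(7)]` → root = Node(val=8, children=[Node(val=7, children=[]), Node(val=7, children=[])])
`shallow = copy.copy(root)` → shallow = Node(val=8, children=[Node(val=7, children=[]), Node(val=7, children=[])])
`deep = copy.deepcopy(root)` → deep = Node(val=8, children=[Node(val=7, children=[]), Node(val=7, children=[])])
`root.val = 606` → root = Node(val=606, children=[Node(val=7, children=[]), Node(val=7, children=[])])
`root.children[0].val = 254` → root = Node(val=606, children=[Node(val=254, children=[]), Node(val=7, children=[])]); shallow = Node(val=8, children=[Node(val=254, children=[]), Node(val=7, children=[])])
`print(shallow.val)` → prints 8
`print(shallow.children[0].val)` → prints 254
`print(deep.val)` → prints 8
`print(deep.children[0].val)` → prints 7

Answer:
8
254
8
7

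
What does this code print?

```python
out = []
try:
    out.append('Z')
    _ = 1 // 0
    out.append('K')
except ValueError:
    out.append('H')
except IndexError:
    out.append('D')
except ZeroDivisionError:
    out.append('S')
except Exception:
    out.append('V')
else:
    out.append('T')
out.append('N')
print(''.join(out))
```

Execution trace: 'Z' (try body) → 'S' (except ZeroDivisionError) → 'N' (after the try/except). Output: ZSN

Answer: ZSN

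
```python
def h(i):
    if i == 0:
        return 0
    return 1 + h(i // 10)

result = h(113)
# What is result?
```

Count of digits of 113: 3

Answer: 3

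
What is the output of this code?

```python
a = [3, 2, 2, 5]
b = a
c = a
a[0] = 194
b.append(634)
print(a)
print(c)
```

Key concept: multiple aliases.
Step by step:
`a = [3, 2, 2, 5]` → a = [3, 2, 2, 5]
`b = a` → b = [3, 2, 2, 5] (same object as a)
`c = a` → c = [3, 2, 2, 5] (same object as a, b)
`a[0] = 194` → a = [194, 2, 2, 5] (same object as b, c); b = [194, 2, 2, 5] (same object as a, c); c = [194, 2, 2, 5] (same object as a, b)
`b.append(634)` → a = [194, 2, 2, 5, 634] (same object as b, c); b = [194, 2, 2, 5, 634] (same object as a, c); c = [194, 2, 2, 5, 634] (same object as a, b)
`print(a)` → prints [194, 2, 2, 5, 634]
`print(c)` → prints [194, 2, 2, 5, 634]

Answer:
[194, 2, 2, 5, 634]
[194, 2, 2, 5, 634]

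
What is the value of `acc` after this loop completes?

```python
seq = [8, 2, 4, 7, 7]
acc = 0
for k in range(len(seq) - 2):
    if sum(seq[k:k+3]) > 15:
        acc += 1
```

Count windows with sum > 15
`acc` takes the values: 0 → 1

Answer: 1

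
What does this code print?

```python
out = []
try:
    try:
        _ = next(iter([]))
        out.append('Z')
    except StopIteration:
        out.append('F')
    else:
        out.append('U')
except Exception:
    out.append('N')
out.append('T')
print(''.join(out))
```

Execution trace: 'F' (inner except StopIteration) → 'T' (after the try/except). Output: FT

Answer: FT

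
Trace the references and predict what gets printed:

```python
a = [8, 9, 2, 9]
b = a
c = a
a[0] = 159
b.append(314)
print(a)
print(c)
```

Key concept: multiple aliases.
Step by step:
`a = [8, 9, 2, 9]` → a = [8, 9, 2, 9]
`b = a` → b = [8, 9, 2, 9] (same object as a)
`c = a` → c = [8, 9, 2, 9] (same object as a, b)
`a[0] = 159` → a = [159, 9, 2, 9] (same object as b, c); b = [159, 9, 2, 9] (same object as a, c); c = [159, 9, 2, 9] (same object as a, b)
`b.append(314)` → a = [159, 9, 2, 9, 314] (same object as b, c); b = [159, 9, 2, 9, 314] (same object as a, c); c = [159, 9, 2, 9, 314] (same object as a, b)
`print(a)` → prints [159, 9, 2, 9, 314]
`print(c)` → prints [159, 9, 2, 9, 314]

Answer:
[159, 9, 2, 9, 314]
[159, 9, 2, 9, 314]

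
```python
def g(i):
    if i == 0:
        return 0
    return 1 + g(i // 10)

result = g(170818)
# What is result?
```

Count of digits of 170818: 6

Answer: 6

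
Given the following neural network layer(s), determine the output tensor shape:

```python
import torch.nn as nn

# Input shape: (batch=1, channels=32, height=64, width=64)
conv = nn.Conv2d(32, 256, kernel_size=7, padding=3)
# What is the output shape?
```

Input: (1, 32, 64, 64) -> Output: (1, 256, 64, 64)

Answer: (1, 256, 64, 64)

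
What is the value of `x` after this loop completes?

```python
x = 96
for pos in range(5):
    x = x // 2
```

Halve 5 times: 96 // 2^5 = 3
`x` takes the values: 96 → 48 → 24 → 12 → 6 → 3

Answer: 3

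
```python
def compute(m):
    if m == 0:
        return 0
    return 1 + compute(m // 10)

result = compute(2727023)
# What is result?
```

Count of digits of 2727023: 7

Answer: 7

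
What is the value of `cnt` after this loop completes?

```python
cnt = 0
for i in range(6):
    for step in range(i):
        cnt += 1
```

Triangle number: 0+1+2+...+5
`cnt` takes the values: 0 → 1 → 2 → 3 → 4 → 5 → 6 → 7 → 8 → 9 → 10 → 11 → 12 → 13 → 14 → 15

Answer: 15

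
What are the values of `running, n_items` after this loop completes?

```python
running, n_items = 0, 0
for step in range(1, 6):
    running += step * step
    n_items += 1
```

Sum of squares and count
`running, n_items` takes the values: (0, 0) → (1, 0) → (1, 1) → (5, 1) → (5, 2) → (14, 2) → (14, 3) → (30, 3) → (30, 4) → (55, 4) → (55, 5)

Answer: 55, 5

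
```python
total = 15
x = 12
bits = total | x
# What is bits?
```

Trace:
`total = 15` → total = 15
`x = 12` → x = 12
`bits = total | x` → bits = 15
So bits = 15

Answer: 15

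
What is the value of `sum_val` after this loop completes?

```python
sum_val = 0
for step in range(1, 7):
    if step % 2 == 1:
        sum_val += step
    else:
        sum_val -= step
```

Add odd, subtract even
`sum_val` takes the values: 0 → 1 → -1 → 2 → -2 → 3 → -3

Answer: -3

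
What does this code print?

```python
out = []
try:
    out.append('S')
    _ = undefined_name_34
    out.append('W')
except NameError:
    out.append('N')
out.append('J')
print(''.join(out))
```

Execution trace: 'S' (try body) → 'N' (except NameError) → 'J' (after the try/except). Output: SNJ

Answer: SNJ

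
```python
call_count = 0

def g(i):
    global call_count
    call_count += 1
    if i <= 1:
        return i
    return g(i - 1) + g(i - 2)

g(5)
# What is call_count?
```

Calls(i) = 1 + Calls(i-1) + Calls(i-2); Calls(0)=Calls(1)=1. For i=5 this gives 15.

Answer: 15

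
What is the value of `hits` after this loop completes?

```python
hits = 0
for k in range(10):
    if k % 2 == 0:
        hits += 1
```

Count numbers divisible by 2 in range(10)
`hits` takes the values: 0 → 1 → 2 → 3 → 4 → 5

Answer: 5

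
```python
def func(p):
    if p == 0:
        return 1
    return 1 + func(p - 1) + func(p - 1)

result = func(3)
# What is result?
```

func(p) = 1 + 2·func(p-1), func(0)=1. Closed form: (1+1)·2^3 - 1 = 15.

Answer: 15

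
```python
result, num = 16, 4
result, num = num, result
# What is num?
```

Trace:
`result, num = 16, 4` → result = 16; num = 4
`result, num = num, result` → result = 4; num = 16
So num = 16

Answer: 16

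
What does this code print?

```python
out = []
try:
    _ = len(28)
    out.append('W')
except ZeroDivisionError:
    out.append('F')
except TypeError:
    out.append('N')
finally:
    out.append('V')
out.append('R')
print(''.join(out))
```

Execution trace: 'N' (except TypeError) → 'V' (finally) → 'R' (after the try/except). Output: NVR

Answer: NVR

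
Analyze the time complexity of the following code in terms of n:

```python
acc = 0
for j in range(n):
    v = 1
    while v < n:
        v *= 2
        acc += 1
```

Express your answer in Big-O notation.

Each loop level contributes: n × log n. Multiplying the contributions gives O(n log n).

Answer: O(n log n)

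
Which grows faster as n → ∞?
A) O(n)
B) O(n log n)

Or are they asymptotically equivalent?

O(n) vs O(n log n): Higher order terms dominate.

Answer: B) O(n log n) grows faster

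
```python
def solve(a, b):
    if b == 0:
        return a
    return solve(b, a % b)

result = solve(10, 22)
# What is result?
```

solve(10, 22) -> solve(22, 10) -> solve(10, 2) -> solve(2, 0) -> 2

Answer: 2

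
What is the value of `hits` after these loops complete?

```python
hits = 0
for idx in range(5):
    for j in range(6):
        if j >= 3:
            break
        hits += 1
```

Inner breaks at 3, outer runs 5 times
`hits` takes the values: 0 → 1 → 2 → 3 → 4 → 5 → 6 → 7 → 8 → 9 → 10 → 11 → 12 → 13 → 14 → 15

Answer: 15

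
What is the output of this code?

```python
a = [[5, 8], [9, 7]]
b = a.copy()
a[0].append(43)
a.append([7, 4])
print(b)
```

Key concept: shallow copy with nested lists.
Step by step:
`a = [[5, 8], [9, 7]]` → a = [[5, 8], [9, 7]]
`b = a.copy()` → b = [[5, 8], [9, 7]]
`a[0].append(43)` → a = [[5, 8, 43], [9, 7]]; b = [[5, 8, 43], [9, 7]]
`a.append([7, 4])` → a = [[5, 8, 43], [9, 7], [7, 4]]
`print(b)` → prints [[5, 8, 43], [9, 7]]

Answer: [[5, 8, 43], [9, 7]]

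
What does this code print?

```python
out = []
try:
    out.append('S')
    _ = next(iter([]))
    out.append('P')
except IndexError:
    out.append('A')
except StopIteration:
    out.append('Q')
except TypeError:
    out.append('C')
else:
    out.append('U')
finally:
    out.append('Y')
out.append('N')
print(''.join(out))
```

Execution trace: 'S' (try body) → 'Q' (except StopIteration) → 'Y' (finally) → 'N' (after the try/except). Output: SQYN

Answer: SQYN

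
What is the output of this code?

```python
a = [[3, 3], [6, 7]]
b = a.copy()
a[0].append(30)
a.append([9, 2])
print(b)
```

Key concept: shallow copy with nested lists.
Step by step:
`a = [[3, 3], [6, 7]]` → a = [[3, 3], [6, 7]]
`b = a.copy()` → b = [[3, 3], [6, 7]]
`a[0].append(30)` → a = [[3, 3, 30], [6, 7]]; b = [[3, 3, 30], [6, 7]]
`a.append([9, 2])` → a = [[3, 3, 30], [6, 7], [9, 2]]
`print(b)` → prints [[3, 3, 30], [6, 7]]

Answer: [[3, 3, 30], [6, 7]]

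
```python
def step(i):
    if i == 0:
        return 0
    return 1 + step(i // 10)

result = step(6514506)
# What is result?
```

Count of digits of 6514506: 7

Answer: 7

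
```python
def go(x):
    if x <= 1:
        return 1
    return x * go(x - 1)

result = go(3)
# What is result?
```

go(3) = 3 * 2 * 1 = 6

Answer: 6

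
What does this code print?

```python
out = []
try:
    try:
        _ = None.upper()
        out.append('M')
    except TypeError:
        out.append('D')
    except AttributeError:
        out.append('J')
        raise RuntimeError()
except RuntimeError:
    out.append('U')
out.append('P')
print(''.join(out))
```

Execution trace: 'J' (inner except AttributeError) → 'U' (outer except RuntimeError) → 'P' (after the try/except). Output: JUP

Answer: JUP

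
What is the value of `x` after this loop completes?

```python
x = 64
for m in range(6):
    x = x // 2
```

Halve 6 times: 64 // 2^6 = 1
`x` takes the values: 64 → 32 → 16 → 8 → 4 → 2 → 1

Answer: 1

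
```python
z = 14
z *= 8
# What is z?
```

Trace:
`z = 14` → z = 14
`z *= 8` → z = 112
So z = 112

Answer: 112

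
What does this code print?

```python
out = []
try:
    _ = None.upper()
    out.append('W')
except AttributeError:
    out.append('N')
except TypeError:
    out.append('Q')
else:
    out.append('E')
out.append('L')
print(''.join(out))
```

Execution trace: 'N' (except AttributeError) → 'L' (after the try/except). Output: NL

Answer: NL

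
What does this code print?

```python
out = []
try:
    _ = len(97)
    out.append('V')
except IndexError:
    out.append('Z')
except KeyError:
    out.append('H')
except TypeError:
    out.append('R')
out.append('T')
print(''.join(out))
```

Execution trace: 'R' (except TypeError) → 'T' (after the try/except). Output: RT

Answer: RT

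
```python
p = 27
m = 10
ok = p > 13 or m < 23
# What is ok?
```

Trace:
`p = 27` → p = 27
`m = 10` → m = 10
`ok = p > 13 or m < 23` → ok = True
So ok = True

Answer: True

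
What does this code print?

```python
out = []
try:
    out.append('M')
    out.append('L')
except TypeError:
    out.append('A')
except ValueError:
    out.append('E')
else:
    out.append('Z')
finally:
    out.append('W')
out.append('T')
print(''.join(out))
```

Execution trace: 'M' (try body) → 'L' (try body, no exception) → 'Z' (else) → 'W' (finally) → 'T' (after the try/except). Output: MLZWT

Answer: MLZWT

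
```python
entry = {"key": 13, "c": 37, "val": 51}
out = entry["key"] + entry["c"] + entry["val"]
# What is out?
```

Trace:
`entry = {"key": 13, "c": 37, "val": 51}` → entry = {'key': 13, 'c': 37, 'val': 51}
`out = entry["key"] + entry["c"] + entry["val"]` → out = 101
So out = 101

Answer: 101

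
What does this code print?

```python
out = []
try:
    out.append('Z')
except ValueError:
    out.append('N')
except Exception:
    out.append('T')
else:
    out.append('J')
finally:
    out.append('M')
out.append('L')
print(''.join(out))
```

Execution trace: 'Z' (try body, no exception) → 'J' (else) → 'M' (finally) → 'L' (after the try/except). Output: ZJML

Answer: ZJML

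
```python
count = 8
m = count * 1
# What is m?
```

Trace:
`count = 8` → count = 8
`m = count * 1` → m = 8
So m = 8

Answer: 8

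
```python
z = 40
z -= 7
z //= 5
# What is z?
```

Trace:
`z = 40` → z = 40
`z -= 7` → z = 33
`z //= 5` → z = 6
So z = 6

Answer: 6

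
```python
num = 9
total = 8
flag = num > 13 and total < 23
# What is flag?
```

Trace:
`num = 9` → num = 9
`total = 8` → total = 8
`flag = num > 13 and total < 23` → flag = False
So flag = False

Answer: False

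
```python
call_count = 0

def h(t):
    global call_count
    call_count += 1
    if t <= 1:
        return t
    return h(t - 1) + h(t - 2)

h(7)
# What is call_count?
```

Calls(t) = 1 + Calls(t-1) + Calls(t-2); Calls(0)=Calls(1)=1. For t=7 this gives 41.

Answer: 41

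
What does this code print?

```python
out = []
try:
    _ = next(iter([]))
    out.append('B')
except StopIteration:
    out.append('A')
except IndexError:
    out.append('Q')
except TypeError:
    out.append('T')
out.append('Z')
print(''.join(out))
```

Execution trace: 'A' (except StopIteration) → 'Z' (after the try/except). Output: AZ

Answer: AZ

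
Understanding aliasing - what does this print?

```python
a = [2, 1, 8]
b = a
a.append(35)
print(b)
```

Key concept: basic list aliasing.
Step by step:
`a = [2, 1, 8]` → a = [2, 1, 8]
`b = a` → b = [2, 1, 8] (same object as a)
`a.append(35)` → a = [2, 1, 8, 35] (same object as b); b = [2, 1, 8, 35] (same object as a)
`print(b)` → prints [2, 1, 8, 35]

Answer: [2, 1, 8, 35]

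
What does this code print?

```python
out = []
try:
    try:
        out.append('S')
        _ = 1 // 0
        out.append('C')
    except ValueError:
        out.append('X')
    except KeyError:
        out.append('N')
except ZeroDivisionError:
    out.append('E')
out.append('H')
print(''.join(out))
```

Execution trace: 'S' (inner try body) → 'E' (outer except ZeroDivisionError) → 'H' (after the try/except). Output: SEH

Answer: SEH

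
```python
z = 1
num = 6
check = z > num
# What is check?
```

Trace:
`z = 1` → z = 1
`num = 6` → num = 6
`check = z > num` → check = False
So check = False

Answer: False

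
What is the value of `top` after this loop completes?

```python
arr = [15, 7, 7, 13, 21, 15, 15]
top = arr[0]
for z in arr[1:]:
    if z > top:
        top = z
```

Maximum of [15, 7, 7, 13, 21, 15, 15]
`top` takes the values: 15 → 21

Answer: 21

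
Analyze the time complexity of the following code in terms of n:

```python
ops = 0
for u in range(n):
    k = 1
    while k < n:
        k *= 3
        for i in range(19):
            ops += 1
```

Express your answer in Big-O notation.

Each loop level contributes: n × log n × 1. Multiplying the contributions gives O(n log n).

Answer: O(n log n)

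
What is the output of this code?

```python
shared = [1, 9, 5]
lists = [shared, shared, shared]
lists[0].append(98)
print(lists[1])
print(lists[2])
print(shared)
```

Key concept: list of same reference.
Step by step:
`shared = [1, 9, 5]` → shared = [1, 9, 5]
`lists = [shared, shared, shared]` → lists = [[1, 9, 5], [1, 9, 5], [1, 9, 5]]
`lists[0].append(98)` → shared = [1, 9, 5, 98]; lists = [[1, 9, 5, 98], [1, 9, 5, 98], [1, 9, 5, 98]]
`print(lists[1])` → prints [1, 9, 5, 98]
`print(lists[2])` → prints [1, 9, 5, 98]
`print(shared)` → prints [1, 9, 5, 98]

Answer:
[1, 9, 5, 98]
[1, 9, 5, 98]
[1, 9, 5, 98]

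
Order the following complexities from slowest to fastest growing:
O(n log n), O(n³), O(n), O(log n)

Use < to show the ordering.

Ordered by growth rate: O(log n) < O(n) < O(n log n) < O(n³)

Answer: O(log n) < O(n) < O(n log n) < O(n³)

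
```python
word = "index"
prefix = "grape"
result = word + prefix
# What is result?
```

Trace:
`word = "index"` → word = 'index'
`prefix = "grape"` → prefix = 'grape'
`result = word + prefix` → result = 'indexgrape'
So result = 'indexgrape'

Answer: 'indexgrape'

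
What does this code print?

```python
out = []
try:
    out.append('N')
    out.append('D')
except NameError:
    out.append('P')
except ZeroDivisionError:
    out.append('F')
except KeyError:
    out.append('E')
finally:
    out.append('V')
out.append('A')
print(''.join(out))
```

Execution trace: 'N' (try body) → 'D' (try body, no exception) → 'V' (finally) → 'A' (after the try/except). Output: NDVA

Answer: NDVA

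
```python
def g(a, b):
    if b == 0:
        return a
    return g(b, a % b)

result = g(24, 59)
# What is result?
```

g(24, 59) -> g(59, 24) -> g(24, 11) -> g(11, 2) -> g(2, 1) -> g(1, 0) -> 1

Answer: 1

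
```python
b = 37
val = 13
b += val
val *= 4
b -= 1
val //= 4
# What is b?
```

Trace:
`b = 37` → b = 37
`val = 13` → val = 13
`b += val` → b = 50
`val *= 4` → val = 52
`b -= 1` → b = 49
`val //= 4` → val = 13
So b = 49

Answer: 49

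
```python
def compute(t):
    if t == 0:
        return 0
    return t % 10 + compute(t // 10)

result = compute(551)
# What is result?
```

Sum of digits of 551: 1 + 5 + 5 = 11

Answer: 11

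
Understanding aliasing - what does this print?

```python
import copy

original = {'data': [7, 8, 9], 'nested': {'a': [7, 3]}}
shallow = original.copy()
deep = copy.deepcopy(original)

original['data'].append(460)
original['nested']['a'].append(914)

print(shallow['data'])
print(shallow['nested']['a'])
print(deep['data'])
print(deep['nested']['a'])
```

Key concept: comparing shallow vs deep copy.
Step by step:
`original = {'data': [7, 8, 9], 'nested': {'a': [7, 3]}}` → original = {'data': [7, 8, 9], 'nested': {'a': [7, 3]}}
`shallow = original.copy()` → shallow = {'data': [7, 8, 9], 'nested': {'a': [7, 3]}}
`deep = copy.deepcopy(original)` → deep = {'data': [7, 8, 9], 'nested': {'a': [7, 3]}}
`original['data'].append(460)` → original = {'data': [7, 8, 9, 460], 'nested': {'a': [7, 3]}}; shallow = {'data': [7, 8, 9, 460], 'nested': {'a': [7, 3]}}
`original['nested']['a'].append(914)` → original = {'data': [7, 8, 9, 460], 'nested': {'a': [7, 3, 914]}}; shallow = {'data': [7, 8, 9, 460], 'nested': {'a': [7, 3, 914]}}
`print(shallow['data'])` → prints [7, 8, 9, 460]
`print(shallow['nested']['a'])` → prints [7, 3, 914]
`print(deep['data'])` → prints [7, 8, 9]
`print(deep['nested']['a'])` → prints [7, 3]

Answer:
[7, 8, 9, 460]
[7, 3, 914]
[7, 8, 9]
[7, 3]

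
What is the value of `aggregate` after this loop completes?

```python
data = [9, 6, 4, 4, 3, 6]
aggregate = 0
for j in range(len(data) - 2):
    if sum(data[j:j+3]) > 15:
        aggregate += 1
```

Count windows with sum > 15
`aggregate` takes the values: 0 → 1

Answer: 1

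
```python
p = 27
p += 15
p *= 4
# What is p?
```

Trace:
`p = 27` → p = 27
`p += 15` → p = 42
`p *= 4` → p = 168
So p = 168

Answer: 168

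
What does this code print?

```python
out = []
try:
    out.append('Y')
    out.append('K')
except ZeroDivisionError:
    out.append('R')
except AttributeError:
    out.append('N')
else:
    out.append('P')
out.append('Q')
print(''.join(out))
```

Execution trace: 'Y' (try body) → 'K' (try body, no exception) → 'P' (else) → 'Q' (after the try/except). Output: YKPQ

Answer: YKPQ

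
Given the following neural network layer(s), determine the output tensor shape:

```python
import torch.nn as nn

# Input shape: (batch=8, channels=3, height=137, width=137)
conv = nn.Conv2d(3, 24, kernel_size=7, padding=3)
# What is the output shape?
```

Input: (8, 3, 137, 137) -> Output: (8, 24, 137, 137)

Answer: (8, 24, 137, 137)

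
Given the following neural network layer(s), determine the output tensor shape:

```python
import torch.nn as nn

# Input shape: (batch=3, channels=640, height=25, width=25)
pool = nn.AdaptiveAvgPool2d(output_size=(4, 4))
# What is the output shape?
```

Input: (3, 640, 25, 25) -> Output: (3, 640, 4, 4)

Answer: (3, 640, 4, 4)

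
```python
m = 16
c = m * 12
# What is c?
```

Trace:
`m = 16` → m = 16
`c = m * 12` → c = 192
So c = 192

Answer: 192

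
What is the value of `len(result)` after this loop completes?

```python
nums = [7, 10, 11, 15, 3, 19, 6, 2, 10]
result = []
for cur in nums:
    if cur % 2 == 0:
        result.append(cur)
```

Count even numbers in [7, 10, 11, 15, 3, 19, 6, 2, 10]
`result` takes the values: [] → [10] → [10, 6] → [10, 6, 2] → [10, 6, 2, 10]
So `len(result)` = 4

Answer: 4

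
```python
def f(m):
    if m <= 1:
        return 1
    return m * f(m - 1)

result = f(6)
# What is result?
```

f(6) = 6 * 5 * 4 * 3 * 2 * 1 = 720

Answer: 720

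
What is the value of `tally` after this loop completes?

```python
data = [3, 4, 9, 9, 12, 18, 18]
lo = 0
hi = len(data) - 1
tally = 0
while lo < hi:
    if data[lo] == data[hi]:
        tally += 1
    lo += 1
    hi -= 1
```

Count matching pairs from ends
`tally` takes the values: 0

Answer: 0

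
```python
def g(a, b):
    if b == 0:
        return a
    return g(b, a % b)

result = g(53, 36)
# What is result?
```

g(53, 36) -> g(36, 17) -> g(17, 2) -> g(2, 1) -> g(1, 0) -> 1

Answer: 1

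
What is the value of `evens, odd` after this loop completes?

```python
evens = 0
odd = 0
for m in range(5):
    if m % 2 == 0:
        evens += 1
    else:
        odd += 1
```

Count evens and odds in range(5)
`evens, odd` takes the values: (0, 0) → (1, 0) → (1, 1) → (2, 1) → (2, 2) → (3, 2)

Answer: 3, 2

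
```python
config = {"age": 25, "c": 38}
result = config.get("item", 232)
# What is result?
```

Trace:
`config = {"age": 25, "c": 38}` → config = {'age': 25, 'c': 38}
`result = config.get("item", 232)` → result = 232
So result = 232

Answer: 232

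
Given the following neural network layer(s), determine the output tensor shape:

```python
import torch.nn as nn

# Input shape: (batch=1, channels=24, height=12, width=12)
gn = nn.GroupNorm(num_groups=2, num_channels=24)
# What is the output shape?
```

Input: (1, 24, 12, 12) -> Output: (1, 24, 12, 12)

Answer: (1, 24, 12, 12)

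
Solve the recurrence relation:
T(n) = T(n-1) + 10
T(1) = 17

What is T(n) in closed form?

Unrolling: T(n) = T(1) + 10·(n-1) = 17 + 10(n-1) = 10n + 7.

Answer: T(n) = 10n + 7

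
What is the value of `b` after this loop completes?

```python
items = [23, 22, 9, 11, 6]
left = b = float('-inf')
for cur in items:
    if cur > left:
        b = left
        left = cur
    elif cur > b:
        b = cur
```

Second largest (with repeats) in [23, 22, 9, 11, 6]
`b` takes the values: -inf → 22

Answer: 22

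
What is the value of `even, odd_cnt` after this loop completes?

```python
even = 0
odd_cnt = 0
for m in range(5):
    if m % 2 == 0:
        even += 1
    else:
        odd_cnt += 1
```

Count evens and odds in range(5)
`even, odd_cnt` takes the values: (0, 0) → (1, 0) → (1, 1) → (2, 1) → (2, 2) → (3, 2)

Answer: 3, 2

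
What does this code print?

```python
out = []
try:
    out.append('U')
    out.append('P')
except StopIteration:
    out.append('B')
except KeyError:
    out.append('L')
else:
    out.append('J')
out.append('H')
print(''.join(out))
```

Execution trace: 'U' (try body) → 'P' (try body, no exception) → 'J' (else) → 'H' (after the try/except). Output: UPJH

Answer: UPJH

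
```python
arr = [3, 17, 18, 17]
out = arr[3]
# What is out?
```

Trace:
`arr = [3, 17, 18, 17]` → arr = [3, 17, 18, 17]
`out = arr[3]` → out = 17
So out = 17

Answer: 17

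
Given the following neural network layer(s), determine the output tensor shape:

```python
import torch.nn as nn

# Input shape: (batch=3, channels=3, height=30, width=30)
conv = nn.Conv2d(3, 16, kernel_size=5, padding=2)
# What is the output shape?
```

Input: (3, 3, 30, 30) -> Output: (3, 16, 30, 30)

Answer: (3, 16, 30, 30)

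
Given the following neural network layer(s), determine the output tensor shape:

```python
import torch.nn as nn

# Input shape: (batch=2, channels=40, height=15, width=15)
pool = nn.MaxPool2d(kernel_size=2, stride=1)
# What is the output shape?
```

Input: (2, 40, 15, 15) -> Output: (2, 40, 14, 14)

Answer: (2, 40, 14, 14)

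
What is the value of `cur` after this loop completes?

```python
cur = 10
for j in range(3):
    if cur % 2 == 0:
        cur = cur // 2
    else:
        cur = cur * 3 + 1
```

Collatz-style transformation from 10
`cur` takes the values: 10 → 5 → 16 → 8

Answer: 8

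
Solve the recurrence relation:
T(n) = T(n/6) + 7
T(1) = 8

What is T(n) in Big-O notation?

Each step divides n by 6 and adds 7. After log_6(n) steps we reach T(1)=8. So T(n) = 7·log_6(n) + 8 = O(log n).

Answer: O(log n)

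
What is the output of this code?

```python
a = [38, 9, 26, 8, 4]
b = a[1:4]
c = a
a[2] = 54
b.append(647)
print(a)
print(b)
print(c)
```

Key concept: slice vs alias.
Step by step:
`a = [38, 9, 26, 8, 4]` → a = [38, 9, 26, 8, 4]
`b = a[1:4]` → b = [9, 26, 8]
`c = a` → c = [38, 9, 26, 8, 4] (same object as a)
`a[2] = 54` → a = [38, 9, 54, 8, 4] (same object as c); c = [38, 9, 54, 8, 4] (same object as a)
`b.append(647)` → b = [9, 26, 8, 647]
`print(a)` → prints [38, 9, 54, 8, 4]
`print(b)` → prints [9, 26, 8, 647]
`print(c)` → prints [38, 9, 54, 8, 4]

Answer:
[38, 9, 54, 8, 4]
[9, 26, 8, 647]
[38, 9, 54, 8, 4]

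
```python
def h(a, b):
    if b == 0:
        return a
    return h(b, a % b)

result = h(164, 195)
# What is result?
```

h(164, 195) -> h(195, 164) -> h(164, 31) -> h(31, 9) -> h(9, 4) -> h(4, 1) -> h(1, 0) -> 1

Answer: 1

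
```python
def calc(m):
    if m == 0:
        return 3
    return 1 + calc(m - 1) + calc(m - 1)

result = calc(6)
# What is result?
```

calc(m) = 1 + 2·calc(m-1), calc(0)=3. Closed form: (3+1)·2^6 - 1 = 255.

Answer: 255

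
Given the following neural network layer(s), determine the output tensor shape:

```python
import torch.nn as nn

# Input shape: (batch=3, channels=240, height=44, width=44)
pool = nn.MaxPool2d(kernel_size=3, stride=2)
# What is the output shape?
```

Input: (3, 240, 44, 44) -> Output: (3, 240, 21, 21)

Answer: (3, 240, 21, 21)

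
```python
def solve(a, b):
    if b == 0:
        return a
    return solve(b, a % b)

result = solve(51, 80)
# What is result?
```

solve(51, 80) -> solve(80, 51) -> solve(51, 29) -> solve(29, 22) -> solve(22, 7) -> solve(7, 1) -> solve(1, 0) -> 1

Answer: 1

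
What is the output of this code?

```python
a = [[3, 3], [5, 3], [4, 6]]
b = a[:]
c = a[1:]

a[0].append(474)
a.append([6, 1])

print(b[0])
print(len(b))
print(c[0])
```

Key concept: slice with nested mutation.
Step by step:
`a = [[3, 3], [5, 3], [4, 6]]` → a = [[3, 3], [5, 3], [4, 6]]
`b = a[:]` → b = [[3, 3], [5, 3], [4, 6]]
`c = a[1:]` → c = [[5, 3], [4, 6]]
`a[0].append(474)` → a = [[3, 3, 474], [5, 3], [4, 6]]; b = [[3, 3, 474], [5, 3], [4, 6]]
`a.append([6, 1])` → a = [[3, 3, 474], [5, 3], [4, 6], [6, 1]]
`print(b[0])` → prints [3, 3, 474]
`print(len(b))` → prints 3
`print(c[0])` → prints [5, 3]

Answer:
[3, 3, 474]
3
[5, 3]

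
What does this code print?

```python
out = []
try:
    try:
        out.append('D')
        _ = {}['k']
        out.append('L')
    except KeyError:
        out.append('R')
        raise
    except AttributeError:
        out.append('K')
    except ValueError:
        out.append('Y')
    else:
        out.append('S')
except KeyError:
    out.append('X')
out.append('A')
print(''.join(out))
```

Execution trace: 'D' (inner try body) → 'R' (inner except KeyError) → 'X' (outer except KeyError) → 'A' (after the try/except). Output: DRXA

Answer: DRXA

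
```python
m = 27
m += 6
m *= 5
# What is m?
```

Trace:
`m = 27` → m = 27
`m += 6` → m = 33
`m *= 5` → m = 165
So m = 165

Answer: 165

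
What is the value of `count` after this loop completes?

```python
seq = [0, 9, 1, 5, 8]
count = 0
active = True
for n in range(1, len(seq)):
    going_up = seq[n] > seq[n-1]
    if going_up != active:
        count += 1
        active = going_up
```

Count direction changes in [0, 9, 1, 5, 8]
`count` takes the values: 0 → 1 → 2

Answer: 2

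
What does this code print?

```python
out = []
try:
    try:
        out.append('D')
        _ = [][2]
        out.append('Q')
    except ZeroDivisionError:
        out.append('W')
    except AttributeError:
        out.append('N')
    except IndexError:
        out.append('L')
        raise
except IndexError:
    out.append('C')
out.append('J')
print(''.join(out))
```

Execution trace: 'D' (inner try body) → 'L' (inner except IndexError) → 'C' (outer except IndexError) → 'J' (after the try/except). Output: DLCJ

Answer: DLCJ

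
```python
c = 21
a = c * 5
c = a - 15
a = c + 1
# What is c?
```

Trace:
`c = 21` → c = 21
`a = c * 5` → a = 105
`c = a - 15` → c = 90
`a = c + 1` → a = 91
So c = 90

Answer: 90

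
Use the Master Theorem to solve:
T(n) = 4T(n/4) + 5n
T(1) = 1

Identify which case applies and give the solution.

a=4, b=4, f(n)=5n. log_4(4) = 1. Since c=1 = 1, Case 2 applies: T(n) = Θ(n^log_b(a) · log n) = O(n log n).

Answer: O(n log n) - Case 2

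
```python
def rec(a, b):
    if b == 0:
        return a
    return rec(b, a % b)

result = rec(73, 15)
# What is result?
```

rec(73, 15) -> rec(15, 13) -> rec(13, 2) -> rec(2, 1) -> rec(1, 0) -> 1

Answer: 1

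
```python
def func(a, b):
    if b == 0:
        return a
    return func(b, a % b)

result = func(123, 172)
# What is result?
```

func(123, 172) -> func(172, 123) -> func(123, 49) -> func(49, 25) -> func(25, 24) -> func(24, 1) -> func(1, 0) -> 1

Answer: 1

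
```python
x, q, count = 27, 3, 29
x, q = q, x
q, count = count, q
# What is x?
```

Trace:
`x, q, count = 27, 3, 29` → x = 27; q = 3; count = 29
`x, q = q, x` → x = 3; q = 27
`q, count = count, q` → q = 29; count = 27
So x = 3

Answer: 3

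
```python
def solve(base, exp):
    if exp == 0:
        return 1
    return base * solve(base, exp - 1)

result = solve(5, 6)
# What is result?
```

solve(5, 6) = 5 * 5 * 5 * 5 * 5 * 5 = 15625

Answer: 15625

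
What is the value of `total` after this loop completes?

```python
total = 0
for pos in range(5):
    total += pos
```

Sum of 0 to 4 = 10
`total` takes the values: 0 → 1 → 3 → 6 → 10

Answer: 10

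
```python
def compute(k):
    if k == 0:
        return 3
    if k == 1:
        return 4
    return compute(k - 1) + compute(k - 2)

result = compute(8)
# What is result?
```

Build up from base cases: compute(0)=3, compute(1)=4, compute(2)=7, compute(3)=11, compute(4)=18, compute(5)=29, compute(6)=47, ..., compute(8)=123

Answer: 123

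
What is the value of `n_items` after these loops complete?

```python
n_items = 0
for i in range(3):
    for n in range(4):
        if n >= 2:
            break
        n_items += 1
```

Inner breaks at 2, outer runs 3 times
`n_items` takes the values: 0 → 1 → 2 → 3 → 4 → 5 → 6

Answer: 6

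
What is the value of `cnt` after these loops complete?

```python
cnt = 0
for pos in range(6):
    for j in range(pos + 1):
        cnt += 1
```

Triangle: 1 + 2 + ... + 6
`cnt` takes the values: 0 → 1 → 2 → 3 → 4 → 5 → 6 → 7 → 8 → 9 → 10 → 11 → 12 → 13 → 14 → 15 → 16 → 17 → 18 → 19 → 20 → 21

Answer: 21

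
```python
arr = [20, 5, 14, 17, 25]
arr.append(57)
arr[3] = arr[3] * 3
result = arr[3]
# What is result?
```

Trace:
`arr = [20, 5, 14, 17, 25]` → arr = [20, 5, 14, 17, 25]
`arr.append(57)` → arr = [20, 5, 14, 17, 25, 57]
`arr[3] = arr[3] * 3` → arr = [20, 5, 14, 51, 25, 57]
`result = arr[3]` → result = 51
So result = 51

Answer: 51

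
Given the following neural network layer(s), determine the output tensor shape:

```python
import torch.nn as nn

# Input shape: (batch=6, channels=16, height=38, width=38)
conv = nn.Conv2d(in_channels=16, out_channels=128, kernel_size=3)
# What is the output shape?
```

Input: (6, 16, 38, 38) -> Output: (6, 128, 36, 36)

Answer: (6, 128, 36, 36)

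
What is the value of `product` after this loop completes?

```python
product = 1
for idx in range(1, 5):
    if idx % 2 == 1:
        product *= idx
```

Product of odd numbers 1 to 4
`product` takes the values: 1 → 3

Answer: 3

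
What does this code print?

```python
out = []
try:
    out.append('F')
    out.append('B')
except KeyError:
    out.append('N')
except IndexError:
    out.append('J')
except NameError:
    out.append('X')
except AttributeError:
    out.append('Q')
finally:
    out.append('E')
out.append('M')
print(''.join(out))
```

Execution trace: 'F' (try body) → 'B' (try body, no exception) → 'E' (finally) → 'M' (after the try/except). Output: FBEM

Answer: FBEM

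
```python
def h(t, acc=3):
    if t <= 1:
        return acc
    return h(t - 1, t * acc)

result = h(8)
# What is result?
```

Accumulator trace (n, acc): (8, 3) -> (7, 24) -> (6, 168) -> (5, 1008) -> (4, 5040) -> (3, 20160) -> (2, 60480) -> (1, 120960) -> return 120960

Answer: 120960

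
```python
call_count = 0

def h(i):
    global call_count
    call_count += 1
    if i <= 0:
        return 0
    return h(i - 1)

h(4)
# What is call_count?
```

Linear recursion stepping by 1: 5 calls from i=4 down to ≤0.

Answer: 5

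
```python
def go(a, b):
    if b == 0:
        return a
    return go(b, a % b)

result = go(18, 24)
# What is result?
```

go(18, 24) -> go(24, 18) -> go(18, 6) -> go(6, 0) -> 6

Answer: 6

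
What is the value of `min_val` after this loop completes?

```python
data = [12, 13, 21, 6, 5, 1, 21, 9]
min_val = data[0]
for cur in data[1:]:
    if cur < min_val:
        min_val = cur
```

Minimum of [12, 13, 21, 6, 5, 1, 21, 9]
`min_val` takes the values: 12 → 6 → 5 → 1

Answer: 1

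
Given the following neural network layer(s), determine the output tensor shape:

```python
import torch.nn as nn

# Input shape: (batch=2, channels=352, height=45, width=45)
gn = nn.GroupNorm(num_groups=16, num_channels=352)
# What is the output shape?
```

Input: (2, 352, 45, 45) -> Output: (2, 352, 45, 45)

Answer: (2, 352, 45, 45)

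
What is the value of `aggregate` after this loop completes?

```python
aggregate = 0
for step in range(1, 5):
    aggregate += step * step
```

Sum of squares 1² to 4² = 30
`aggregate` takes the values: 0 → 1 → 5 → 14 → 30

Answer: 30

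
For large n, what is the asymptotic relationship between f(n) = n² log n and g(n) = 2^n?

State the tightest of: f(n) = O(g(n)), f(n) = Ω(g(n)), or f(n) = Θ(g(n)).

n² log n vs 2^n: f(n) = O(g(n)) but not Ω(g(n)) — 2^n grows strictly faster than n² log n.

Answer: f(n) = O(g(n)) but not Ω(g(n)) — 2^n grows strictly faster than n² log n.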